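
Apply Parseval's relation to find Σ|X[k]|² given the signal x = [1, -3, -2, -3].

Parseval: Σ|x[n]|² = (1/N)Σ|X[k]|², so Σ|X[k]|² = N·Σ|x[n]|² = 4·23.0000

Σ|X[k]|² = N·Σ|x[n]|² = 4·23.0000 = 92.0000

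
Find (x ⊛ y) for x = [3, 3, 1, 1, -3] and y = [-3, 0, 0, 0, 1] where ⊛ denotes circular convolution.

(x ⊛ y)[n] = Σ(m=0 to 4) x[m] · y[(n-m) mod 5]

Computing each output sample:
(x ⊛ y)[0] = -6
(x ⊛ y)[1] = -8
(x ⊛ y)[2] = -2
(x ⊛ y)[3] = -6
(x ⊛ y)[4] = 12

x ⊛ y = [-6, -8, -2, -6, 12]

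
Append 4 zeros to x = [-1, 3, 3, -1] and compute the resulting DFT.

Original 4-point DFT: [4, -4-4i, 0, -4+4i]
Zero-padded 8-point DFT provides frequency interpolation.

DFT_8([x, 0, ...]) = [4, 1.8284-4.4142i, -4-4i, -3.8284+1.5858i, 0, -3.8284-1.5858i, -4+4i, 1.8284+4.4142i]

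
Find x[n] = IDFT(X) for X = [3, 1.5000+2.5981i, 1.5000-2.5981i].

x[n] = (1/3) Σ(k=0 to 2) X[k] · e^(2πikn/3)

Computing each x[n]:
x[0] = 2
x[1] = -1
x[2] = 2

x = [2, -1, 2]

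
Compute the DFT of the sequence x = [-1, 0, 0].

X[k] = Σ(n=0 to 2) x[n] · ω_3^(nk)
where ω_3 = e^(-2πi/3)

Computing each X[k]:
X[0] = -1
X[1] = -1
X[2] = -1

X = [-1, -1, -1]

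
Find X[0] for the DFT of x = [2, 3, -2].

X[0] = Σ(n=0 to 2) x[n] · ω_3^0 = Σ x[n]
= (2) + (3) + (-2)

X[0] = 3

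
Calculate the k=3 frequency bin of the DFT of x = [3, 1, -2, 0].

X[3] = Σ(n=0 to 3) x[n] · ω_4^(3n) where ω_4 = e^(-2πi/4)
= (3)·ω_4^0 + (1)·ω_4^3 + (-2)·ω_4^6 + (0)·ω_4^9

X[3] = 5+1i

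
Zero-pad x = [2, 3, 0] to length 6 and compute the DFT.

Original 3-point DFT: [5, 0.5000-2.5981i, 0.5000+2.5981i]
Zero-padded 6-point DFT provides frequency interpolation.

DFT_6([x, 0, ...]) = [5, 3.5000-2.5981i, 0.5000-2.5981i, -1, 0.5000+2.5981i, 3.5000+2.5981i]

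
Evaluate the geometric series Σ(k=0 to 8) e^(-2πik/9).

Sum of all nth roots of unity equals 0 for n > 1 (geometric series with r ≠ 1).

0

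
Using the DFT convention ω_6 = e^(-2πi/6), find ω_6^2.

ω_6^2 = e^(-2πi·2/6)
= cos(-2π·2/6) + i·sin(-2π·2/6)
= cos(-4π/6) + i·sin(-4π/6)

ω_6^2 = cos(-4π/6) + i·sin(-4π/6) = -0.5000-0.8660i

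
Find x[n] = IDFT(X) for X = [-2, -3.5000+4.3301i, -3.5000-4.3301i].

x[n] = (1/3) Σ(k=0 to 2) X[k] · e^(2πikn/3)

Computing each x[n]:
x[0] = -3
x[1] = -2
x[2] = 3

x = [-3, -2, 3]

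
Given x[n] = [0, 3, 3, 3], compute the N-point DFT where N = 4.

X[k] = Σ(n=0 to 3) x[n] · ω_4^(nk)
where ω_4 = e^(-2πi/4)

Computing each X[k]:
X[0] = 9
X[1] = -3
X[2] = -3
X[3] = -3

X = [9, -3, -3, -3]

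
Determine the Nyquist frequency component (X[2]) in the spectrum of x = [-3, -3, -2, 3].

X[2] = Σ(n=0 to 3) x[n] · ω_4^(2n) where ω_4 = e^(-2πi/4)
= (-3)·ω_4^0 + (-3)·ω_4^2 + (-2)·ω_4^4 + (3)·ω_4^6

X[2] = -5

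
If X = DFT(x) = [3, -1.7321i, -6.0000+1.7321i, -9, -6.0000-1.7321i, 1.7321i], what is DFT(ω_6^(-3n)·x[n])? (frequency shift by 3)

Modulation property: DFT(ω_6^(-3n)·x[n]) = X[(k-3) mod 6], so circularly shift X by 3 positions.

X[k-3] = [-9, -6.0000-1.7321i, 1.7321i, 3, -1.7321i, -6.0000+1.7321i]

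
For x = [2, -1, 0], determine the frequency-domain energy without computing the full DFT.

Parseval: Σ|x[n]|² = (1/N)Σ|X[k]|², so Σ|X[k]|² = N·Σ|x[n]|² = 3·5.0000

Σ|X[k]|² = N·Σ|x[n]|² = 3·5.0000 = 15.0000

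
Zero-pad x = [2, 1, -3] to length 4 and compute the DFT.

Original 3-point DFT: [0, 3.0000-3.4641i, 3.0000+3.4641i]
Zero-padded 4-point DFT provides frequency interpolation.

DFT_4([x, 0, ...]) = [0, 5-1i, -2, 5+1i]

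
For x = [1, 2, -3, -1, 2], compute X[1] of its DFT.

X[1] = Σ(n=0 to 4) x[n] · ω_5^(1n) where ω_5 = e^(-2πi/5)
= (1)·ω_5^0 + (2)·ω_5^1 + (-3)·ω_5^2 + (-1)·ω_5^3 + (2)·ω_5^4

X[1] = 5.4721+1.1756i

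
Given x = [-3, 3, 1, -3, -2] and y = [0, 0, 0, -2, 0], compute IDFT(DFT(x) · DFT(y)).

(x ⊛ y)[n] = Σ(m=0 to 4) x[m] · y[(n-m) mod 5]

Computing each output sample:
(x ⊛ y)[0] = -2
(x ⊛ y)[1] = 6
(x ⊛ y)[2] = 4
(x ⊛ y)[3] = 6
(x ⊛ y)[4] = -6

x ⊛ y = [-2, 6, 4, 6, -6]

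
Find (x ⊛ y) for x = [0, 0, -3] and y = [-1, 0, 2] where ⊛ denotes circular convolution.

(x ⊛ y)[n] = Σ(m=0 to 2) x[m] · y[(n-m) mod 3]

Computing each output sample:
(x ⊛ y)[0] = 0
(x ⊛ y)[1] = -6
(x ⊛ y)[2] = 3

x ⊛ y = [0, -6, 3]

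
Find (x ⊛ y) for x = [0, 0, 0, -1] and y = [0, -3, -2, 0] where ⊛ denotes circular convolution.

(x ⊛ y)[n] = Σ(m=0 to 3) x[m] · y[(n-m) mod 4]

Computing each output sample:
(x ⊛ y)[0] = 3
(x ⊛ y)[1] = 2
(x ⊛ y)[2] = 0
(x ⊛ y)[3] = 0

x ⊛ y = [3, 2, 0, 0]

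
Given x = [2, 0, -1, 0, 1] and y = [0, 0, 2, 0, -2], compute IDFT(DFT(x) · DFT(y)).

(x ⊛ y)[n] = Σ(m=0 to 4) x[m] · y[(n-m) mod 5]

Computing each output sample:
(x ⊛ y)[0] = 0
(x ⊛ y)[1] = 4
(x ⊛ y)[2] = 4
(x ⊛ y)[3] = -2
(x ⊛ y)[4] = -6

x ⊛ y = [0, 4, 4, -2, -6]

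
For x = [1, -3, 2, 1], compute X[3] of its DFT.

X[3] = Σ(n=0 to 3) x[n] · ω_4^(3n) where ω_4 = e^(-2πi/4)
= (1)·ω_4^0 + (-3)·ω_4^3 + (2)·ω_4^6 + (1)·ω_4^9

X[3] = -1-4i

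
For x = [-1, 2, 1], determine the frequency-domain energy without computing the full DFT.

Parseval: Σ|x[n]|² = (1/N)Σ|X[k]|², so Σ|X[k]|² = N·Σ|x[n]|² = 3·6.0000

Σ|X[k]|² = N·Σ|x[n]|² = 3·6.0000 = 18.0000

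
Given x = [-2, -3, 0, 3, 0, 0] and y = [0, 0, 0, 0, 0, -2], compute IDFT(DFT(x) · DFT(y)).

(x ⊛ y)[n] = Σ(m=0 to 5) x[m] · y[(n-m) mod 6]

Computing each output sample:
(x ⊛ y)[0] = 6
(x ⊛ y)[1] = 0
(x ⊛ y)[2] = -6
(x ⊛ y)[3] = 0
(x ⊛ y)[4] = 0
(x ⊛ y)[5] = 4

x ⊛ y = [6, 0, -6, 0, 0, 4]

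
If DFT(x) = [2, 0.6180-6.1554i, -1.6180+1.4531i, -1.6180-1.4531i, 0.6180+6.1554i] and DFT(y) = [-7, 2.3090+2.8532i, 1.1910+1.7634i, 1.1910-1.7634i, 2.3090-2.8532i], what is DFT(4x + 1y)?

By linearity: DFT(4x + 1y) = 4·DFT(x) + 1·DFT(y)
= 4·[2, 0.6180-6.1554i, -1.6180+1.4531i, -1.6180-1.4531i, 0.6180+6.1554i] + 1·[-7, 2.3090+2.8532i, 1.1910+1.7634i, 1.1910-1.7634i, 2.3090-2.8532i]

Computing element-wise:
Z[0] = 4·(2) + 1·(-7) = 1
Z[1] = 4·(0.6180-6.1554i) + 1·(2.3090+2.8532i) = 4.7810-21.7684i
Z[2] = 4·(-1.6180+1.4531i) + 1·(1.1910+1.7634i) = -5.2810+7.5758i
Z[3] = 4·(-1.6180-1.4531i) + 1·(1.1910-1.7634i) = -5.2810-7.5758i
Z[4] = 4·(0.6180+6.1554i) + 1·(2.3090-2.8532i) = 4.7810+21.7684i

DFT(4x + 1y) = 4·X + 1·Y = [1, 4.7810-21.7684i, -5.2810+7.5758i, -5.2810-7.5758i, 4.7810+21.7684i]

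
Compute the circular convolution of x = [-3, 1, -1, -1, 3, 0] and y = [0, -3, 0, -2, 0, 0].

(x ⊛ y)[n] = Σ(m=0 to 5) x[m] · y[(n-m) mod 6]

Computing each output sample:
(x ⊛ y)[0] = 2
(x ⊛ y)[1] = 3
(x ⊛ y)[2] = -3
(x ⊛ y)[3] = 9
(x ⊛ y)[4] = 1
(x ⊛ y)[5] = -7

x ⊛ y = [2, 3, -3, 9, 1, -7]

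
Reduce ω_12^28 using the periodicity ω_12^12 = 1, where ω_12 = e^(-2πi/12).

Since ω_12^12 = 1, powers reduce modulo 12.
28 mod 12 = 4
So ω_12^28 = ω_12^4 = e^(-2πi·4/12)

ω_12^28 = ω_12^4 = -0.5000-0.8660i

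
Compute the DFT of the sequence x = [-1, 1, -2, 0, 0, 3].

X[k] = Σ(n=0 to 5) x[n] · ω_6^(nk)
where ω_6 = e^(-2πi/6)

Computing each X[k]:
X[0] = 1
X[1] = 2.0000+3.4641i
X[2] = -2
X[3] = -7
X[4] = -2
X[5] = 2.0000-3.4641i

X = [1, 2.0000+3.4641i, -2, -7, -2, 2.0000-3.4641i]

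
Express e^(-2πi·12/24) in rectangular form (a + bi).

ω_24^12 = e^(-2πi·12/24)
= cos(-2π·12/24) + i·sin(-2π·12/24)
= cos(-24π/24) + i·sin(-24π/24)

ω_24^12 = cos(-24π/24) + i·sin(-24π/24) = -1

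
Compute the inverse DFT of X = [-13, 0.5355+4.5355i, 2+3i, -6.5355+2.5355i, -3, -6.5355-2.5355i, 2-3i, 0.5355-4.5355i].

x[n] = (1/8) Σ(k=0 to 7) X[k] · e^(2πikn/8)

Computing each x[n]:
x[0] = -3
x[1] = -2
x[2] = -3
x[3] = -3
x[4] = 0
x[5] = -2
x[6] = -2
x[7] = 2

x = [-3, -2, -3, -3, 0, -2, -2, 2]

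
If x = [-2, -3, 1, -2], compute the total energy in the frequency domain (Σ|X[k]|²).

Parseval: Σ|x[n]|² = (1/N)Σ|X[k]|², so Σ|X[k]|² = N·Σ|x[n]|² = 4·18.0000

Σ|X[k]|² = N·Σ|x[n]|² = 4·18.0000 = 72.0000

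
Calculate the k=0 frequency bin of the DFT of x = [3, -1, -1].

X[0] = Σ(n=0 to 2) x[n] · ω_3^0 = Σ x[n]
= (3) + (-1) + (-1)

X[0] = 1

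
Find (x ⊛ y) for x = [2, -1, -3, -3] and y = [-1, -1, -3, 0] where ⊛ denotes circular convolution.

(x ⊛ y)[n] = Σ(m=0 to 3) x[m] · y[(n-m) mod 4]

Computing each output sample:
(x ⊛ y)[0] = 10
(x ⊛ y)[1] = 8
(x ⊛ y)[2] = -2
(x ⊛ y)[3] = 9

x ⊛ y = [10, 8, -2, 9]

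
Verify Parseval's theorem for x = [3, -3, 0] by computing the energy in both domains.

Time domain:
Σ|x[n]|² = |3|² + |-3|² + |0|² = 18.0000

Frequency domain:
(1/3)Σ|X[k]|² = (1/3)(|0|² + |4.5000+2.5981i|² + |4.5000-2.5981i|²) = (1/3)·54.0000 = 18.0000

Both sides agree, confirming Parseval's theorem.

Σ|x[n]|² = (1/N)Σ|X[k]|² = 18.0000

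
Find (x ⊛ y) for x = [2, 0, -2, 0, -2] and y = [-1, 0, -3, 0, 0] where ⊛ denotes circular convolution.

(x ⊛ y)[n] = Σ(m=0 to 4) x[m] · y[(n-m) mod 5]

Computing each output sample:
(x ⊛ y)[0] = -2
(x ⊛ y)[1] = 6
(x ⊛ y)[2] = -4
(x ⊛ y)[3] = 0
(x ⊛ y)[4] = 8

x ⊛ y = [-2, 6, -4, 0, 8]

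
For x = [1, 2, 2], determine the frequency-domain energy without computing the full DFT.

Parseval: Σ|x[n]|² = (1/N)Σ|X[k]|², so Σ|X[k]|² = N·Σ|x[n]|² = 3·9.0000

Σ|X[k]|² = N·Σ|x[n]|² = 3·9.0000 = 27.0000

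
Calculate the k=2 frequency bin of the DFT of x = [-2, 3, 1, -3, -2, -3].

X[2] = Σ(n=0 to 5) x[n] · ω_6^(2n) where ω_6 = e^(-2πi/6)
= (-2)·ω_6^0 + (3)·ω_6^2 + (1)·ω_6^4 + (-3)·ω_6^6 + (-2)·ω_6^8 + (-3)·ω_6^10

X[2] = -4.5000-2.5981i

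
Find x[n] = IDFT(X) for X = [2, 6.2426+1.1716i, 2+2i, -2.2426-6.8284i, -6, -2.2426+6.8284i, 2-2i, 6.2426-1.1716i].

x[n] = (1/8) Σ(k=0 to 7) X[k] · e^(2πikn/8)

Computing each x[n]:
x[0] = 1
x[1] = 3
x[2] = -3
x[3] = 1
x[4] = -1
x[5] = -2
x[6] = 1
x[7] = 2

x = [1, 3, -3, 1, -1, -2, 1, 2]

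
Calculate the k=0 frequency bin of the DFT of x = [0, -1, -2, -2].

X[0] = Σ(n=0 to 3) x[n] · ω_4^0 = Σ x[n]
= (0) + (-1) + (-2) + (-2)

X[0] = -5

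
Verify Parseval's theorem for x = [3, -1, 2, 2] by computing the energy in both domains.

Time domain:
Σ|x[n]|² = |3|² + |-1|² + |2|² + |2|² = 18.0000

Frequency domain:
(1/4)Σ|X[k]|² = (1/4)(|6|² + |1+3i|² + |4|² + |1-3i|²) = (1/4)·72.0000 = 18.0000

Both sides agree, confirming Parseval's theorem.

Σ|x[n]|² = (1/N)Σ|X[k]|² = 18.0000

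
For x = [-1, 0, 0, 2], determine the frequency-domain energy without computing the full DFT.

Parseval: Σ|x[n]|² = (1/N)Σ|X[k]|², so Σ|X[k]|² = N·Σ|x[n]|² = 4·5.0000

Σ|X[k]|² = N·Σ|x[n]|² = 4·5.0000 = 20.0000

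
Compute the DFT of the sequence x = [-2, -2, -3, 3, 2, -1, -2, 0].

X[k] = Σ(n=0 to 7) x[n] · ω_8^(nk)
where ω_8 = e^(-2πi/8)

Computing each X[k]:
X[0] = -5
X[1] = -6.8284-0.4142i
X[2] = 5+6i
X[3] = -1.1716-2.4142i
X[4] = -5
X[5] = -1.1716+2.4142i
X[6] = 5-6i
X[7] = -6.8284+0.4142i

X = [-5, -6.8284-0.4142i, 5+6i, -1.1716-2.4142i, -5, -1.1716+2.4142i, 5-6i, -6.8284+0.4142i]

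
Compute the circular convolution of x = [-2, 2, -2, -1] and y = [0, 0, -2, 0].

(x ⊛ y)[n] = Σ(m=0 to 3) x[m] · y[(n-m) mod 4]

Computing each output sample:
(x ⊛ y)[0] = 4
(x ⊛ y)[1] = 2
(x ⊛ y)[2] = 4
(x ⊛ y)[3] = -4

x ⊛ y = [4, 2, 4, -4]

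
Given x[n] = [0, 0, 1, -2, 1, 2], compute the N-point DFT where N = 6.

X[k] = Σ(n=0 to 5) x[n] · ω_6^(nk)
where ω_6 = e^(-2πi/6)

Computing each X[k]:
X[0] = 2
X[1] = 2.0000+1.7321i
X[2] = -4.0000+1.7321i
X[3] = 2
X[4] = -4.0000-1.7321i
X[5] = 2.0000-1.7321i

X = [2, 2.0000+1.7321i, -4.0000+1.7321i, 2, -4.0000-1.7321i, 2.0000-1.7321i]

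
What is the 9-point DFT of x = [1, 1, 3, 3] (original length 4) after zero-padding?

Original 4-point DFT: [8, -2+2i, 0, -2-2i]
Zero-padded 9-point DFT provides frequency interpolation.

DFT_9([x, 0, ...]) = [8, 0.7870-6.1953i, -3.1454+0.5872i, 2.0000+1.7321i, 0.8584-1.0117i, 0.8584+1.0117i, 2.0000-1.7321i, -3.1454-0.5872i, 0.7870+6.1953i]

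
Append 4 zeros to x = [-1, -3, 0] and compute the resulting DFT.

Original 3-point DFT: [-4, 0.5000+2.5981i, 0.5000-2.5981i]
Zero-padded 7-point DFT provides frequency interpolation.

DFT_7([x, 0, ...]) = [-4, -2.8705+2.3455i, -0.3324+2.9248i, 1.7029+1.3017i, 1.7029-1.3017i, -0.3324-2.9248i, -2.8705-2.3455i]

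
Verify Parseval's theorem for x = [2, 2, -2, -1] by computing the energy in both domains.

Time domain:
Σ|x[n]|² = |2|² + |2|² + |-2|² + |-1|² = 13.0000

Frequency domain:
(1/4)Σ|X[k]|² = (1/4)(|1|² + |4-3i|² + |-1|² + |4+3i|²) = (1/4)·52.0000 = 13.0000

Both sides agree, confirming Parseval's theorem.

Σ|x[n]|² = (1/N)Σ|X[k]|² = 13.0000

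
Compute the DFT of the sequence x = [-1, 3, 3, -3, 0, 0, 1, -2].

X[k] = Σ(n=0 to 7) x[n] · ω_8^(nk)
where ω_8 = e^(-2πi/8)

Computing each X[k]:
X[0] = 1
X[1] = 1.8284-3.4142i
X[2] = -5-8i
X[3] = -3.8284+0.5858i
X[4] = 5
X[5] = -3.8284-0.5858i
X[6] = -5+8i
X[7] = 1.8284+3.4142i

X = [1, 1.8284-3.4142i, -5-8i, -3.8284+0.5858i, 5, -3.8284-0.5858i, -5+8i, 1.8284+3.4142i]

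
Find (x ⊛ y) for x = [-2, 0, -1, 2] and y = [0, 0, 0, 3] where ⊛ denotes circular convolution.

(x ⊛ y)[n] = Σ(m=0 to 3) x[m] · y[(n-m) mod 4]

Computing each output sample:
(x ⊛ y)[0] = 0
(x ⊛ y)[1] = -3
(x ⊛ y)[2] = 6
(x ⊛ y)[3] = -6

x ⊛ y = [0, -3, 6, -6]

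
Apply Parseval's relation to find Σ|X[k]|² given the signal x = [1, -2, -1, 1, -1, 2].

Parseval: Σ|x[n]|² = (1/N)Σ|X[k]|², so Σ|X[k]|² = N·Σ|x[n]|² = 6·12.0000

Σ|X[k]|² = N·Σ|x[n]|² = 6·12.0000 = 72.0000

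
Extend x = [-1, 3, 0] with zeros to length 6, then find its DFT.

Original 3-point DFT: [2, -2.5000-2.5981i, -2.5000+2.5981i]
Zero-padded 6-point DFT provides frequency interpolation.

DFT_6([x, 0, ...]) = [2, 0.5000-2.5981i, -2.5000-2.5981i, -4, -2.5000+2.5981i, 0.5000+2.5981i]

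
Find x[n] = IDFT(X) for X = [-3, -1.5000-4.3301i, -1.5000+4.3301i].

x[n] = (1/3) Σ(k=0 to 2) X[k] · e^(2πikn/3)

Computing each x[n]:
x[0] = -2
x[1] = 2
x[2] = -3

x = [-2, 2, -3]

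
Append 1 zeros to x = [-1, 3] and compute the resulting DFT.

Original 2-point DFT: [2, -4]
Zero-padded 3-point DFT provides frequency interpolation.

DFT_3([x, 0, ...]) = [2, -2.5000-2.5981i, -2.5000+2.5981i]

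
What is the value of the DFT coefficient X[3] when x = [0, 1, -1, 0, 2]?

X[3] = Σ(n=0 to 4) x[n] · ω_5^(3n) where ω_5 = e^(-2πi/5)
= (0)·ω_5^0 + (1)·ω_5^3 + (-1)·ω_5^6 + (0)·ω_5^9 + (2)·ω_5^12

X[3] = -2.7361+0.3633i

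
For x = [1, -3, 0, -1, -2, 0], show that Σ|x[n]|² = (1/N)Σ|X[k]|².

Time domain:
Σ|x[n]|² = |1|² + |-3|² + |0|² + |-1|² + |-2|² + |0|² = 15.0000

Frequency domain:
(1/6)Σ|X[k]|² = (1/6)(|-5|² + |1.5000+0.8660i|² + |2.5000+4.3301i|² + |3|² + |2.5000-4.3301i|² + |1.5000-0.8660i|²) = (1/6)·90.0000 = 15.0000

Both sides agree, confirming Parseval's theorem.

Σ|x[n]|² = (1/N)Σ|X[k]|² = 15.0000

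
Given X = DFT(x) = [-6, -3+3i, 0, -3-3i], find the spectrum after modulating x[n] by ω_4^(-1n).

Modulation property: DFT(ω_4^(-1n)·x[n]) = X[(k-1) mod 4], so circularly shift X by 1 positions.

X[k-1] = [-3-3i, -6, -3+3i, 0]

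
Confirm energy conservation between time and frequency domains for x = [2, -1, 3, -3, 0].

Time domain:
Σ|x[n]|² = |2|² + |-1|² + |3|² + |-3|² + |0|² = 23.0000

Frequency domain:
(1/5)Σ|X[k]|² = (1/5)(|1|² + |1.6910-2.5757i|² + |2.8090+6.2941i|² + |2.8090-6.2941i|² + |1.6910+2.5757i|²) = (1/5)·115.0000 = 23.0000

Both sides agree, confirming Parseval's theorem.

Σ|x[n]|² = (1/N)Σ|X[k]|² = 23.0000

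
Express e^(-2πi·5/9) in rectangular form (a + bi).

ω_9^5 = e^(-2πi·5/9)
= cos(-2π·5/9) + i·sin(-2π·5/9)
= cos(-10π/9) + i·sin(-10π/9)

ω_9^5 = cos(-10π/9) + i·sin(-10π/9) = -0.9397+0.3420i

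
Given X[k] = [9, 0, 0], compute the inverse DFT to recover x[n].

x[n] = (1/3) Σ(k=0 to 2) X[k] · e^(2πikn/3)

Computing each x[n]:
x[0] = 3
x[1] = 3
x[2] = 3

x = [3, 3, 3]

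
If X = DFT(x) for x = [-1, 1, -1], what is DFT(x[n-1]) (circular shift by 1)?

Time shift by 1: X_shifted[k] = ω_3^(1k) · X[k]
Shifted x = [-1, -1, 1]

DFT(x[n-1]) = [-1, -1.0000+1.7321i, -1.0000-1.7321i]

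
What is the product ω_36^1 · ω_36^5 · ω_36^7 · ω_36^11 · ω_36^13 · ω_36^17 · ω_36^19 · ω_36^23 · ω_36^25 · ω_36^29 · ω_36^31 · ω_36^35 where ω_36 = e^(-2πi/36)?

The primitive 36th roots of unity are ω_36^k for k coprime to 36: k ∈ {1, 5, 7, 11, 13, 17, 19, 23, 25, 29, 31, 35}
Their product equals the constant term of the cyclotomic polynomial Φ_36(x) up to sign.
For n ≥ 3, the product of all primitive nth roots of unity is 1. (For n=1 it is 1; for n=2 it is -1.)

1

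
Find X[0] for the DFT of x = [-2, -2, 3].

X[0] = Σ(n=0 to 2) x[n] · ω_3^0 = Σ x[n]
= (-2) + (-2) + (3)

X[0] = -1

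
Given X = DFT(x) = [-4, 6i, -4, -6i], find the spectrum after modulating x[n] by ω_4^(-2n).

Modulation property: DFT(ω_4^(-2n)·x[n]) = X[(k-2) mod 4], so circularly shift X by 2 positions.

X[k-2] = [-4, -6i, -4, 6i]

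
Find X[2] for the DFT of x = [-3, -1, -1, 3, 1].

X[2] = Σ(n=0 to 4) x[n] · ω_5^(2n) where ω_5 = e^(-2πi/5)
= (-3)·ω_5^0 + (-1)·ω_5^2 + (-1)·ω_5^4 + (3)·ω_5^6 + (1)·ω_5^8

X[2] = -2.3820-2.6287i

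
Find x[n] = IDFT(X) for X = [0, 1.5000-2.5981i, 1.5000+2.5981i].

x[n] = (1/3) Σ(k=0 to 2) X[k] · e^(2πikn/3)

Computing each x[n]:
x[0] = 1
x[1] = 1
x[2] = -2

x = [1, 1, -2]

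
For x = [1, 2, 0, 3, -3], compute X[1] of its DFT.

X[1] = Σ(n=0 to 4) x[n] · ω_5^(1n) where ω_5 = e^(-2πi/5)
= (1)·ω_5^0 + (2)·ω_5^1 + (0)·ω_5^2 + (3)·ω_5^3 + (-3)·ω_5^4

X[1] = -1.7361-2.9919i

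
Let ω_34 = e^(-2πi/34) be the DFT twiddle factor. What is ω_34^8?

ω_34^8 = e^(-2πi·8/34)
= cos(-2π·8/34) + i·sin(-2π·8/34)
= cos(-16π/34) + i·sin(-16π/34)

ω_34^8 = cos(-16π/34) + i·sin(-16π/34) = 0.0923-0.9957i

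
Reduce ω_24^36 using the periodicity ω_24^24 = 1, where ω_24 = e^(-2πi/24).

Since ω_24^24 = 1, powers reduce modulo 24.
36 mod 24 = 12
So ω_24^36 = ω_24^12 = e^(-2πi·12/24)

ω_24^36 = ω_24^12 = -1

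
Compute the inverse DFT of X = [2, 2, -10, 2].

x[n] = (1/4) Σ(k=0 to 3) X[k] · e^(2πikn/4)

Computing each x[n]:
x[0] = -1
x[1] = 3
x[2] = -3
x[3] = 3

x = [-1, 3, -3, 3]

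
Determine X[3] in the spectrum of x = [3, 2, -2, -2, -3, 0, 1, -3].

X[3] = Σ(n=0 to 7) x[n] · ω_8^(3n) where ω_8 = e^(-2πi/8)
= (3)·ω_8^0 + (2)·ω_8^3 + (-2)·ω_8^6 + (-2)·ω_8^9 + (-3)·ω_8^12 + (0)·ω_8^15 + (1)·ω_8^18 + (-3)·ω_8^21

X[3] = 5.2929-5.1213i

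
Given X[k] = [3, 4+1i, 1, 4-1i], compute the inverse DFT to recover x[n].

x[n] = (1/4) Σ(k=0 to 3) X[k] · e^(2πikn/4)

Computing each x[n]:
x[0] = 3
x[1] = 0
x[2] = -1
x[3] = 1

x = [3, 0, -1, 1]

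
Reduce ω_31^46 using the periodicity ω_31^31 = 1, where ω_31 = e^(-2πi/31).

Since ω_31^31 = 1, powers reduce modulo 31.
46 mod 31 = 15
So ω_31^46 = ω_31^15 = e^(-2πi·15/31)

ω_31^46 = ω_31^15 = -0.9949-0.1012i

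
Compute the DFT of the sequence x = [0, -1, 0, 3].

X[k] = Σ(n=0 to 3) x[n] · ω_4^(nk)
where ω_4 = e^(-2πi/4)

Computing each X[k]:
X[0] = 2
X[1] = 4i
X[2] = -2
X[3] = -4i

X = [2, 4i, -2, -4i]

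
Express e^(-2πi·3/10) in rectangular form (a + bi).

ω_10^3 = e^(-2πi·3/10)
= cos(-2π·3/10) + i·sin(-2π·3/10)
= cos(-6π/10) + i·sin(-6π/10)

ω_10^3 = cos(-6π/10) + i·sin(-6π/10) = -0.3090-0.9511i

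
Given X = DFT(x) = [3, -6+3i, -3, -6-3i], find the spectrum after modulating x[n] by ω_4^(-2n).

Modulation property: DFT(ω_4^(-2n)·x[n]) = X[(k-2) mod 4], so circularly shift X by 2 positions.

X[k-2] = [-3, -6-3i, 3, -6+3i]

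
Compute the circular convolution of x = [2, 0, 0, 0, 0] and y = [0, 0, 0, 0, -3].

(x ⊛ y)[n] = Σ(m=0 to 4) x[m] · y[(n-m) mod 5]

Computing each output sample:
(x ⊛ y)[0] = 0
(x ⊛ y)[1] = 0
(x ⊛ y)[2] = 0
(x ⊛ y)[3] = 0
(x ⊛ y)[4] = -6

x ⊛ y = [0, 0, 0, 0, -6]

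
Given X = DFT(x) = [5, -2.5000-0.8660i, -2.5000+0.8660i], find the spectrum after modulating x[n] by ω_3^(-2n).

Modulation property: DFT(ω_3^(-2n)·x[n]) = X[(k-2) mod 3], so circularly shift X by 2 positions.

X[k-2] = [-2.5000-0.8660i, -2.5000+0.8660i, 5]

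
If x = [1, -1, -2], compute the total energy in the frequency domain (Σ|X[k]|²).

Parseval: Σ|x[n]|² = (1/N)Σ|X[k]|², so Σ|X[k]|² = N·Σ|x[n]|² = 3·6.0000

Σ|X[k]|² = N·Σ|x[n]|² = 3·6.0000 = 18.0000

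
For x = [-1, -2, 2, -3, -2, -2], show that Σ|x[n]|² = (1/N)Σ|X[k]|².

Time domain:
Σ|x[n]|² = |-1|² + |-2|² + |2|² + |-3|² + |-2|² + |-2|² = 26.0000

Frequency domain:
(1/6)Σ|X[k]|² = (1/6)(|-8|² + |-3.4641i|² + |-2.0000+3.4641i|² + |6|² + |-2.0000-3.4641i|² + |3.4641i|²) = (1/6)·156.0000 = 26.0000

Both sides agree, confirming Parseval's theorem.

Σ|x[n]|² = (1/N)Σ|X[k]|² = 26.0000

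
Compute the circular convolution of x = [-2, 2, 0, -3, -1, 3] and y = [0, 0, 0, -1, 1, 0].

(x ⊛ y)[n] = Σ(m=0 to 5) x[m] · y[(n-m) mod 6]

Computing each output sample:
(x ⊛ y)[0] = 3
(x ⊛ y)[1] = -2
(x ⊛ y)[2] = -4
(x ⊛ y)[3] = 5
(x ⊛ y)[4] = -4
(x ⊛ y)[5] = 2

x ⊛ y = [3, -2, -4, 5, -4, 2]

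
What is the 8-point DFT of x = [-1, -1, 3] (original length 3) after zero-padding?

Original 3-point DFT: [1, -2.0000+3.4641i, -2.0000-3.4641i]
Zero-padded 8-point DFT provides frequency interpolation.

DFT_8([x, 0, ...]) = [1, -1.7071-2.2929i, -4+1i, -0.2929+3.7071i, 3, -0.2929-3.7071i, -4-1i, -1.7071+2.2929i]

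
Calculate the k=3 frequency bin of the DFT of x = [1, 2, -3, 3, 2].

X[3] = Σ(n=0 to 4) x[n] · ω_5^(3n) where ω_5 = e^(-2πi/5)
= (1)·ω_5^0 + (2)·ω_5^3 + (-3)·ω_5^6 + (3)·ω_5^9 + (2)·ω_5^12

X[3] = -2.2361+5.7063i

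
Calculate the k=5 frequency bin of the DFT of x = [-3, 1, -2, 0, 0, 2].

X[5] = Σ(n=0 to 5) x[n] · ω_6^(5n) where ω_6 = e^(-2πi/6)
= (-3)·ω_6^0 + (1)·ω_6^5 + (-2)·ω_6^10 + (0)·ω_6^15 + (0)·ω_6^20 + (2)·ω_6^25

X[5] = -0.5000-2.5981i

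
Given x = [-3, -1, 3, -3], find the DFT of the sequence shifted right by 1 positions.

Time shift by 1: X_shifted[k] = ω_4^(1k) · X[k]
Shifted x = [-3, -3, -1, 3]

DFT(x[n-1]) = [-4, -2+6i, -4, -2-6i]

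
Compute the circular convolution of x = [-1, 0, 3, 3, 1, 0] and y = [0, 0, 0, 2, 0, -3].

(x ⊛ y)[n] = Σ(m=0 to 5) x[m] · y[(n-m) mod 6]

Computing each output sample:
(x ⊛ y)[0] = 6
(x ⊛ y)[1] = -7
(x ⊛ y)[2] = -9
(x ⊛ y)[3] = -5
(x ⊛ y)[4] = 0
(x ⊛ y)[5] = 9

x ⊛ y = [6, -7, -9, -5, 0, 9]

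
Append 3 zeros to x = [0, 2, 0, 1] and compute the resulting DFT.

Original 4-point DFT: [3, -1i, -3, 1i]
Zero-padded 7-point DFT provides frequency interpolation.

DFT_7([x, 0, ...]) = [3, 0.3460-1.9975i, 0.1784-1.1680i, -2.0245-1.8427i, -2.0245+1.8427i, 0.1784+1.1680i, 0.3460+1.9975i]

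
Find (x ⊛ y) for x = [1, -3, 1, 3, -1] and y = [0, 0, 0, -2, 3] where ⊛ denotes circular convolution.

(x ⊛ y)[n] = Σ(m=0 to 4) x[m] · y[(n-m) mod 5]

Computing each output sample:
(x ⊛ y)[0] = -11
(x ⊛ y)[1] = -3
(x ⊛ y)[2] = 11
(x ⊛ y)[3] = -5
(x ⊛ y)[4] = 9

x ⊛ y = [-11, -3, 11, -5, 9]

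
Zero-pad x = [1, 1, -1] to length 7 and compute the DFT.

Original 3-point DFT: [1, 1.0000-1.7321i, 1.0000+1.7321i]
Zero-padded 7-point DFT provides frequency interpolation.

DFT_7([x, 0, ...]) = [1, 1.8460+0.1931i, 1.6784-1.4088i, -0.5245-1.2157i, -0.5245+1.2157i, 1.6784+1.4088i, 1.8460-0.1931i]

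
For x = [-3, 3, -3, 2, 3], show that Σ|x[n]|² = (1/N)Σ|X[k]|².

Time domain:
Σ|x[n]|² = |-3|² + |3|² + |-3|² + |2|² + |3|² = 40.0000

Frequency domain:
(1/5)Σ|X[k]|² = (1/5)(|2|² + |-0.3369+2.9389i|² + |-8.1631-4.7553i|² + |-8.1631+4.7553i|² + |-0.3369-2.9389i|²) = (1/5)·200.0000 = 40.0000

Both sides agree, confirming Parseval's theorem.

Σ|x[n]|² = (1/N)Σ|X[k]|² = 40.0000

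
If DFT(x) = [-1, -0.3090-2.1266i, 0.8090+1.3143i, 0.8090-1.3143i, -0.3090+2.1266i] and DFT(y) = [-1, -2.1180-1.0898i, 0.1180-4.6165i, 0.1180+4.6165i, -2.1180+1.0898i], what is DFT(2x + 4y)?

By linearity: DFT(2x + 4y) = 2·DFT(x) + 4·DFT(y)
= 2·[-1, -0.3090-2.1266i, 0.8090+1.3143i, 0.8090-1.3143i, -0.3090+2.1266i] + 4·[-1, -2.1180-1.0898i, 0.1180-4.6165i, 0.1180+4.6165i, -2.1180+1.0898i]

Computing element-wise:
Z[0] = 2·(-1) + 4·(-1) = -6
Z[1] = 2·(-0.3090-2.1266i) + 4·(-2.1180-1.0898i) = -9.0900-8.6124i
Z[2] = 2·(0.8090+1.3143i) + 4·(0.1180-4.6165i) = 2.0900-15.8374i
Z[3] = 2·(0.8090-1.3143i) + 4·(0.1180+4.6165i) = 2.0900+15.8374i
Z[4] = 2·(-0.3090+2.1266i) + 4·(-2.1180+1.0898i) = -9.0900+8.6124i

DFT(2x + 4y) = 2·X + 4·Y = [-6, -9.0900-8.6124i, 2.0900-15.8374i, 2.0900+15.8374i, -9.0900+8.6124i]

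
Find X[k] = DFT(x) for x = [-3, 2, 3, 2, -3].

X[k] = Σ(n=0 to 4) x[n] · ω_5^(nk)
where ω_5 = e^(-2πi/5)

Computing each X[k]:
X[0] = 1
X[1] = -7.3541-5.3431i
X[2] = -0.6459-1.9879i
X[3] = -0.6459+1.9879i
X[4] = -7.3541+5.3431i

X = [1, -7.3541-5.3431i, -0.6459-1.9879i, -0.6459+1.9879i, -7.3541+5.3431i]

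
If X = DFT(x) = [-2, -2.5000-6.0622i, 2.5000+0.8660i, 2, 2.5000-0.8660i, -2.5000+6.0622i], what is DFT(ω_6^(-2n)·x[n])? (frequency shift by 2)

Modulation property: DFT(ω_6^(-2n)·x[n]) = X[(k-2) mod 6], so circularly shift X by 2 positions.

X[k-2] = [2.5000-0.8660i, -2.5000+6.0622i, -2, -2.5000-6.0622i, 2.5000+0.8660i, 2]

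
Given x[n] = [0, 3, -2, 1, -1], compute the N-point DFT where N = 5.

X[k] = Σ(n=0 to 4) x[n] · ω_5^(nk)
where ω_5 = e^(-2πi/5)

Computing each X[k]:
X[0] = 1
X[1] = 1.4271-2.0409i
X[2] = -1.9271-5.2043i
X[3] = -1.9271+5.2043i
X[4] = 1.4271+2.0409i

X = [1, 1.4271-2.0409i, -1.9271-5.2043i, -1.9271+5.2043i, 1.4271+2.0409i]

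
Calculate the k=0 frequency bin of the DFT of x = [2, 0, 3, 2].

X[0] = Σ(n=0 to 3) x[n] · ω_4^0 = Σ x[n]
= (2) + (0) + (3) + (2)

X[0] = 7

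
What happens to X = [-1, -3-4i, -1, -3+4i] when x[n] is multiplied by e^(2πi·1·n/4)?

Modulation property: DFT(ω_4^(-1n)·x[n]) = X[(k-1) mod 4], so circularly shift X by 1 positions.

X[k-1] = [-3+4i, -1, -3-4i, -1]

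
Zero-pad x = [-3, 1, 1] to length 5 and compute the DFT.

Original 3-point DFT: [-1, -4, -4]
Zero-padded 5-point DFT provides frequency interpolation.

DFT_5([x, 0, ...]) = [-1, -3.5000-1.5388i, -3.5000+0.3633i, -3.5000-0.3633i, -3.5000+1.5388i]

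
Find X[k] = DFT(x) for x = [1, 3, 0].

X[k] = Σ(n=0 to 2) x[n] · ω_3^(nk)
where ω_3 = e^(-2πi/3)

Computing each X[k]:
X[0] = 4
X[1] = -0.5000-2.5981i
X[2] = -0.5000+2.5981i

X = [4, -0.5000-2.5981i, -0.5000+2.5981i]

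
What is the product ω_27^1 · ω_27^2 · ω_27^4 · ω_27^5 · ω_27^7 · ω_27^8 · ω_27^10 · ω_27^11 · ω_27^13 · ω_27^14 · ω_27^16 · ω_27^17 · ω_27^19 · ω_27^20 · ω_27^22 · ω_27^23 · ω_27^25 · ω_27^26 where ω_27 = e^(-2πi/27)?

The primitive 27th roots of unity are ω_27^k for k coprime to 27: k ∈ {1, 2, 4, 5, 7, 8, 10, 11, 13, 14, 16, 17, 19, 20, 22, 23, 25, 26}
Their product equals the constant term of the cyclotomic polynomial Φ_27(x) up to sign.
For n ≥ 3, the product of all primitive nth roots of unity is 1. (For n=1 it is 1; for n=2 it is -1.)

1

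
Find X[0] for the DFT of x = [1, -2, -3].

X[0] = Σ(n=0 to 2) x[n] · ω_3^0 = Σ x[n]
= (1) + (-2) + (-3)

X[0] = -4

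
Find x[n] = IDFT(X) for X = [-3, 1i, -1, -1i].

x[n] = (1/4) Σ(k=0 to 3) X[k] · e^(2πikn/4)

Computing each x[n]:
x[0] = -1
x[1] = -1
x[2] = -1
x[3] = 0

x = [-1, -1, -1, 0]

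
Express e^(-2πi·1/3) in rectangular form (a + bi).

ω_3^1 = e^(-2πi·1/3)
= cos(-2π·1/3) + i·sin(-2π·1/3)
= cos(-2π/3) + i·sin(-2π/3)

ω_3^1 = cos(-2π/3) + i·sin(-2π/3) = -0.5000-0.8660i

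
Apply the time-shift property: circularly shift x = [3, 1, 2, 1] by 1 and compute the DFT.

Time shift by 1: X_shifted[k] = ω_4^(1k) · X[k]
Shifted x = [1, 3, 1, 2]

DFT(x[n-1]) = [7, -1i, -3, 1i]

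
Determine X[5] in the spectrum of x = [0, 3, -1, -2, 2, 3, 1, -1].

X[5] = Σ(n=0 to 7) x[n] · ω_8^(5n) where ω_8 = e^(-2πi/8)
= (0)·ω_8^0 + (3)·ω_8^5 + (-1)·ω_8^10 + (-2)·ω_8^15 + (2)·ω_8^20 + (3)·ω_8^25 + (1)·ω_8^30 + (-1)·ω_8^35

X[5] = -2.7071+1.2929i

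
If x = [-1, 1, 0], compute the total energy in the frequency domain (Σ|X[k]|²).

Parseval: Σ|x[n]|² = (1/N)Σ|X[k]|², so Σ|X[k]|² = N·Σ|x[n]|² = 3·2.0000

Σ|X[k]|² = N·Σ|x[n]|² = 3·2.0000 = 6.0000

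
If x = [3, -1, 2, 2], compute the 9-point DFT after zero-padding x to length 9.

Original 4-point DFT: [6, 1+3i, 4, 1-3i]
Zero-padded 9-point DFT provides frequency interpolation.

DFT_9([x, 0, ...]) = [6, 1.5813-3.0589i, -0.0530+2.0328i, 4.5000+2.5981i, 4.4718-0.1045i, 4.4718+0.1045i, 4.5000-2.5981i, -0.0530-2.0328i, 1.5813+3.0589i]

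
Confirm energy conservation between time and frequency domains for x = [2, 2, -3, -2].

Time domain:
Σ|x[n]|² = |2|² + |2|² + |-3|² + |-2|² = 21.0000

Frequency domain:
(1/4)Σ|X[k]|² = (1/4)(|-1|² + |5-4i|² + |-1|² + |5+4i|²) = (1/4)·84.0000 = 21.0000

Both sides agree, confirming Parseval's theorem.

Σ|x[n]|² = (1/N)Σ|X[k]|² = 21.0000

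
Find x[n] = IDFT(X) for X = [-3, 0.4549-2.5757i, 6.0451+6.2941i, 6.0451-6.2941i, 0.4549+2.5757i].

x[n] = (1/5) Σ(k=0 to 4) X[k] · e^(2πikn/5)

Computing each x[n]:
x[0] = 2
x[1] = -3
x[2] = 3
x[3] = -3
x[4] = -2

x = [2, -3, 3, -3, -2]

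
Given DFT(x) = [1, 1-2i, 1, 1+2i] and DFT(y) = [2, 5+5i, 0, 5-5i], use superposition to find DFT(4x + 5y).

By linearity: DFT(4x + 5y) = 4·DFT(x) + 5·DFT(y)
= 4·[1, 1-2i, 1, 1+2i] + 5·[2, 5+5i, 0, 5-5i]

Computing element-wise:
Z[0] = 4·(1) + 5·(2) = 14
Z[1] = 4·(1-2i) + 5·(5+5i) = 29+17i
Z[2] = 4·(1) + 5·(0) = 4
Z[3] = 4·(1+2i) + 5·(5-5i) = 29-17i

DFT(4x + 5y) = 4·X + 5·Y = [14, 29+17i, 4, 29-17i]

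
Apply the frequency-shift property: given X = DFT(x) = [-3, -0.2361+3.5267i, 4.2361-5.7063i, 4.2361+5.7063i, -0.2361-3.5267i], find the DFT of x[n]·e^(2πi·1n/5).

Modulation property: DFT(ω_5^(-1n)·x[n]) = X[(k-1) mod 5], so circularly shift X by 1 positions.

X[k-1] = [-0.2361-3.5267i, -3, -0.2361+3.5267i, 4.2361-5.7063i, 4.2361+5.7063i]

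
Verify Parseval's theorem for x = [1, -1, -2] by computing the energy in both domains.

Time domain:
Σ|x[n]|² = |1|² + |-1|² + |-2|² = 6.0000

Frequency domain:
(1/3)Σ|X[k]|² = (1/3)(|-2|² + |2.5000-0.8660i|² + |2.5000+0.8660i|²) = (1/3)·18.0000 = 6.0000

Both sides agree, confirming Parseval's theorem.

Σ|x[n]|² = (1/N)Σ|X[k]|² = 6.0000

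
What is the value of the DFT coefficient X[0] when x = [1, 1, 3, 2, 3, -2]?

X[0] = Σ(n=0 to 5) x[n] · ω_6^0 = Σ x[n]
= (1) + (1) + (3) + (2) + (3) + (-2)

X[0] = 8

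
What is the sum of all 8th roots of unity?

Sum of all nth roots of unity equals 0 for n > 1 (geometric series with r ≠ 1).

0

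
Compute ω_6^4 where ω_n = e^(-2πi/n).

ω_6^4 = e^(-2πi·4/6)
= cos(-2π·4/6) + i·sin(-2π·4/6)
= cos(-8π/6) + i·sin(-8π/6)

ω_6^4 = cos(-8π/6) + i·sin(-8π/6) = -0.5000+0.8660i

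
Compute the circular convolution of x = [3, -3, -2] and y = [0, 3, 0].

(x ⊛ y)[n] = Σ(m=0 to 2) x[m] · y[(n-m) mod 3]

Computing each output sample:
(x ⊛ y)[0] = -6
(x ⊛ y)[1] = 9
(x ⊛ y)[2] = -9

x ⊛ y = [-6, 9, -9]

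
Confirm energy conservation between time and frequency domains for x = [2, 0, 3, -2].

Time domain:
Σ|x[n]|² = |2|² + |0|² + |3|² + |-2|² = 17.0000

Frequency domain:
(1/4)Σ|X[k]|² = (1/4)(|3|² + |-1-2i|² + |7|² + |-1+2i|²) = (1/4)·68.0000 = 17.0000

Both sides agree, confirming Parseval's theorem.

Σ|x[n]|² = (1/N)Σ|X[k]|² = 17.0000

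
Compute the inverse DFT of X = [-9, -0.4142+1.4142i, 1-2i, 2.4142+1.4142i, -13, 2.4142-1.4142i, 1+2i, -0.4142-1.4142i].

x[n] = (1/8) Σ(k=0 to 7) X[k] · e^(2πikn/8)

Computing each x[n]:
x[0] = -2
x[1] = 0
x[2] = -3
x[3] = 0
x[4] = -3
x[5] = 2
x[6] = -3
x[7] = 0

x = [-2, 0, -3, 0, -3, 2, -3, 0]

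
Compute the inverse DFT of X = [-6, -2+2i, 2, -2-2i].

x[n] = (1/4) Σ(k=0 to 3) X[k] · e^(2πikn/4)

Computing each x[n]:
x[0] = -2
x[1] = -3
x[2] = 0
x[3] = -1

x = [-2, -3, 0, -1]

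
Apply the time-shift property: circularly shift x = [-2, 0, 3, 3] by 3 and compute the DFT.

Time shift by 3: X_shifted[k] = ω_4^(3k) · X[k]
Shifted x = [0, 3, 3, -2]

DFT(x[n-3]) = [4, -3-5i, 2, -3+5i]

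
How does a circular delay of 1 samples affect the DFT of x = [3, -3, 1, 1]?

Time shift by 1: X_shifted[k] = ω_4^(1k) · X[k]
Shifted x = [1, 3, -3, 1]

DFT(x[n-1]) = [2, 4-2i, -6, 4+2i]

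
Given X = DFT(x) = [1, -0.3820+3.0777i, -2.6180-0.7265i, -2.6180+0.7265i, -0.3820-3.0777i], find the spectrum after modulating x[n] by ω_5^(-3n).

Modulation property: DFT(ω_5^(-3n)·x[n]) = X[(k-3) mod 5], so circularly shift X by 3 positions.

X[k-3] = [-2.6180-0.7265i, -2.6180+0.7265i, -0.3820-3.0777i, 1, -0.3820+3.0777i]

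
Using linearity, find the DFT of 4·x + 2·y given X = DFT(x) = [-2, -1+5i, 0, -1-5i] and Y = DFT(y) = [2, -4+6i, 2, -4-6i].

By linearity: DFT(4x + 2y) = 4·DFT(x) + 2·DFT(y)
= 4·[-2, -1+5i, 0, -1-5i] + 2·[2, -4+6i, 2, -4-6i]

Computing element-wise:
Z[0] = 4·(-2) + 2·(2) = -4
Z[1] = 4·(-1+5i) + 2·(-4+6i) = -12+32i
Z[2] = 4·(0) + 2·(2) = 4
Z[3] = 4·(-1-5i) + 2·(-4-6i) = -12-32i

DFT(4x + 2y) = 4·X + 2·Y = [-4, -12+32i, 4, -12-32i]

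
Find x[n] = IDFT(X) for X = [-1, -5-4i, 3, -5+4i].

x[n] = (1/4) Σ(k=0 to 3) X[k] · e^(2πikn/4)

Computing each x[n]:
x[0] = -2
x[1] = 1
x[2] = 3
x[3] = -3

x = [-2, 1, 3, -3]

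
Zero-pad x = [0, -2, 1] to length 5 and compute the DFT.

Original 3-point DFT: [-1, 0.5000+2.5981i, 0.5000-2.5981i]
Zero-padded 5-point DFT provides frequency interpolation.

DFT_5([x, 0, ...]) = [-1, -1.4271+1.3143i, 1.9271+2.1266i, 1.9271-2.1266i, -1.4271-1.3143i]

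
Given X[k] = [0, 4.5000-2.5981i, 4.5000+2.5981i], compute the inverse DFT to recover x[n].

x[n] = (1/3) Σ(k=0 to 2) X[k] · e^(2πikn/3)

Computing each x[n]:
x[0] = 3
x[1] = 0
x[2] = -3

x = [3, 0, -3]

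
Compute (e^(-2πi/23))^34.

Since ω_23^23 = 1, powers reduce modulo 23.
34 mod 23 = 11
So ω_23^34 = ω_23^11 = e^(-2πi·11/23)

ω_23^34 = ω_23^11 = -0.9907-0.1362i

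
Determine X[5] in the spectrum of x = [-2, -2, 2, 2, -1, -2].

X[5] = Σ(n=0 to 5) x[n] · ω_6^(5n) where ω_6 = e^(-2πi/6)
= (-2)·ω_6^0 + (-2)·ω_6^5 + (2)·ω_6^10 + (2)·ω_6^15 + (-1)·ω_6^20 + (-2)·ω_6^25

X[5] = -6.5000+2.5981i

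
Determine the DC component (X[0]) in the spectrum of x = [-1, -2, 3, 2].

X[0] = Σ(n=0 to 3) x[n] · ω_4^0 = Σ x[n]
= (-1) + (-2) + (3) + (2)

X[0] = 2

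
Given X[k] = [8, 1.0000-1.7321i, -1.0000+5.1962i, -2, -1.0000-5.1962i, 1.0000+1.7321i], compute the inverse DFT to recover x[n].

x[n] = (1/6) Σ(k=0 to 5) X[k] · e^(2πikn/6)

Computing each x[n]:
x[0] = 1
x[1] = 1
x[2] = 3
x[3] = 1
x[4] = -1
x[5] = 3

x = [1, 1, 3, 1, -1, 3]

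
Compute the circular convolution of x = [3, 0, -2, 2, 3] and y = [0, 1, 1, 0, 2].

(x ⊛ y)[n] = Σ(m=0 to 4) x[m] · y[(n-m) mod 5]

Computing each output sample:
(x ⊛ y)[0] = 5
(x ⊛ y)[1] = 2
(x ⊛ y)[2] = 7
(x ⊛ y)[3] = 4
(x ⊛ y)[4] = 6

x ⊛ y = [5, 2, 7, 4, 6]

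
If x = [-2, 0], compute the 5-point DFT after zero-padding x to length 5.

Original 2-point DFT: [-2, -2]
Zero-padded 5-point DFT provides frequency interpolation.

DFT_5([x, 0, ...]) = [-2, -2, -2, -2, -2]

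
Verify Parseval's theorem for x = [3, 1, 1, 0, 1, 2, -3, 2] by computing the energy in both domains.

Time domain:
Σ|x[n]|² = |3|² + |1|² + |1|² + |0|² + |1|² + |2|² + |-3|² + |2|² = 29.0000

Frequency domain:
(1/8)Σ|X[k]|² = (1/8)(|7|² + |2.7071-1.8787i|² + |6-1i|² + |1.2929+6.1213i|² + |-3|² + |1.2929-6.1213i|² + |6+1i|² + |2.7071+1.8787i|²) = (1/8)·232.0000 = 29.0000

Both sides agree, confirming Parseval's theorem.

Σ|x[n]|² = (1/N)Σ|X[k]|² = 29.0000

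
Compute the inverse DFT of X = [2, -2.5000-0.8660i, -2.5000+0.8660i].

x[n] = (1/3) Σ(k=0 to 2) X[k] · e^(2πikn/3)

Computing each x[n]:
x[0] = -1
x[1] = 2
x[2] = 1

x = [-1, 2, 1]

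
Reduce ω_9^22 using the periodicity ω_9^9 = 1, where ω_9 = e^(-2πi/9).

Since ω_9^9 = 1, powers reduce modulo 9.
22 mod 9 = 4
So ω_9^22 = ω_9^4 = e^(-2πi·4/9)

ω_9^22 = ω_9^4 = -0.9397-0.3420i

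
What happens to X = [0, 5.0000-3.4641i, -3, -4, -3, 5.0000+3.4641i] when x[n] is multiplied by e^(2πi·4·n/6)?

Modulation property: DFT(ω_6^(-4n)·x[n]) = X[(k-4) mod 6], so circularly shift X by 4 positions.

X[k-4] = [-3, -4, -3, 5.0000+3.4641i, 0, 5.0000-3.4641i]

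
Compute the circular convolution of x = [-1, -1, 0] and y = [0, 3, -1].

(x ⊛ y)[n] = Σ(m=0 to 2) x[m] · y[(n-m) mod 3]

Computing each output sample:
(x ⊛ y)[0] = 1
(x ⊛ y)[1] = -3
(x ⊛ y)[2] = -2

x ⊛ y = [1, -3, -2]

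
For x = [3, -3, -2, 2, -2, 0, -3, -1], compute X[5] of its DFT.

X[5] = Σ(n=0 to 7) x[n] · ω_8^(5n) where ω_8 = e^(-2πi/8)
= (3)·ω_8^0 + (-3)·ω_8^5 + (-2)·ω_8^10 + (2)·ω_8^15 + (-2)·ω_8^20 + (0)·ω_8^25 + (-3)·ω_8^30 + (-1)·ω_8^35

X[5] = 9.2426-1.0000i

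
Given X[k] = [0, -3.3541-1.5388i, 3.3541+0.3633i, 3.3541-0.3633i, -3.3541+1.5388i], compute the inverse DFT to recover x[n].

x[n] = (1/5) Σ(k=0 to 4) X[k] · e^(2πikn/5)

Computing each x[n]:
x[0] = 0
x[1] = -1
x[2] = 2
x[3] = 1
x[4] = -2

x = [0, -1, 2, 1, -2]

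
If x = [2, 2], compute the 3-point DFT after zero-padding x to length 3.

Original 2-point DFT: [4, 0]
Zero-padded 3-point DFT provides frequency interpolation.

DFT_3([x, 0, ...]) = [4, 1.0000-1.7321i, 1.0000+1.7321i]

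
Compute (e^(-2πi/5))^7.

Since ω_5^5 = 1, powers reduce modulo 5.
7 mod 5 = 2
So ω_5^7 = ω_5^2 = e^(-2πi·2/5)

ω_5^7 = ω_5^2 = -0.8090-0.5878i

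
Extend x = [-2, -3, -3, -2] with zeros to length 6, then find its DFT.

Original 4-point DFT: [-10, 1+1i, 0, 1-1i]
Zero-padded 6-point DFT provides frequency interpolation.

DFT_6([x, 0, ...]) = [-10, 5.1962i, -1, 0, -1, -5.1962i]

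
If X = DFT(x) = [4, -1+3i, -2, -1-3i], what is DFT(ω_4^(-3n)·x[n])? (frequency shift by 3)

Modulation property: DFT(ω_4^(-3n)·x[n]) = X[(k-3) mod 4], so circularly shift X by 3 positions.

X[k-3] = [-1+3i, -2, -1-3i, 4]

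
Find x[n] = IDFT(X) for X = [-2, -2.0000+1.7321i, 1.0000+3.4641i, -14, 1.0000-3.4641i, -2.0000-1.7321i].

x[n] = (1/6) Σ(k=0 to 5) X[k] · e^(2πikn/6)

Computing each x[n]:
x[0] = -3
x[1] = 0
x[2] = -2
x[3] = 3
x[4] = -3
x[5] = 3

x = [-3, 0, -2, 3, -3, 3]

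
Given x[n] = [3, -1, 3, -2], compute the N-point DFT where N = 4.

X[k] = Σ(n=0 to 3) x[n] · ω_4^(nk)
where ω_4 = e^(-2πi/4)

Computing each X[k]:
X[0] = 3
X[1] = -1i
X[2] = 9
X[3] = 1i

X = [3, -1i, 9, 1i]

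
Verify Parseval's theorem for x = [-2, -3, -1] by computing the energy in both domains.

Time domain:
Σ|x[n]|² = |-2|² + |-3|² + |-1|² = 14.0000

Frequency domain:
(1/3)Σ|X[k]|² = (1/3)(|-6|² + |1.7321i|² + |-1.7321i|²) = (1/3)·42.0000 = 14.0000

Both sides agree, confirming Parseval's theorem.

Σ|x[n]|² = (1/N)Σ|X[k]|² = 14.0000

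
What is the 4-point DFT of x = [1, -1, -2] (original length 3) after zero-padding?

Original 3-point DFT: [-2, 2.5000-0.8660i, 2.5000+0.8660i]
Zero-padded 4-point DFT provides frequency interpolation.

DFT_4([x, 0, ...]) = [-2, 3+1i, 0, 3-1i]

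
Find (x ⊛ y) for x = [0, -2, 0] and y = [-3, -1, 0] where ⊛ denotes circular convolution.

(x ⊛ y)[n] = Σ(m=0 to 2) x[m] · y[(n-m) mod 3]

Computing each output sample:
(x ⊛ y)[0] = 0
(x ⊛ y)[1] = 6
(x ⊛ y)[2] = 2

x ⊛ y = [0, 6, 2]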